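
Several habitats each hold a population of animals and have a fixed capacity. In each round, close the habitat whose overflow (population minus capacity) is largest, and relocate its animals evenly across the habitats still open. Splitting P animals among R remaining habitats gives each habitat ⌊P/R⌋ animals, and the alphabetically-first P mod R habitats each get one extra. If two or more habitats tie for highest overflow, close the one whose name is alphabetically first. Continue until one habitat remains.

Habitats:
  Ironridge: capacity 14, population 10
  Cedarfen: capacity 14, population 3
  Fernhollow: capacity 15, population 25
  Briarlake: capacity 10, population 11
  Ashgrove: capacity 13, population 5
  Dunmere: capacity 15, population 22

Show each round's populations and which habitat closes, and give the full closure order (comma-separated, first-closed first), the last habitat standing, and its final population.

Round 1: Ashgrove=5 Briarlake=11 Cedarfen=3 Dunmere=22 Fernhollow=25 Ironridge=10 → close Fernhollow (overflow 10)
  25÷5 = 5 each, +1 to first 0
Round 2: Ashgrove=10 Briarlake=16 Cedarfen=8 Dunmere=27 Ironridge=15 → close Dunmere (overflow 12)
  27÷4 = 6 each, +1 to first 3
Round 3: Ashgrove=17 Briarlake=23 Cedarfen=15 Ironridge=21 → close Briarlake (overflow 13)
  23÷3 = 7 each, +1 to first 2
Round 4: Ashgrove=25 Cedarfen=23 Ironridge=28 → close Ironridge (overflow 14)
  28÷2 = 14 each, +1 to first 0
Round 5: Ashgrove=39 Cedarfen=37 → close Ashgrove (overflow 26)
  39÷1 = 39 each, +1 to first 0

Closure order: Fernhollow, Dunmere, Briarlake, Ironridge, Ashgrove
Last habitat: Cedarfen with 76 animals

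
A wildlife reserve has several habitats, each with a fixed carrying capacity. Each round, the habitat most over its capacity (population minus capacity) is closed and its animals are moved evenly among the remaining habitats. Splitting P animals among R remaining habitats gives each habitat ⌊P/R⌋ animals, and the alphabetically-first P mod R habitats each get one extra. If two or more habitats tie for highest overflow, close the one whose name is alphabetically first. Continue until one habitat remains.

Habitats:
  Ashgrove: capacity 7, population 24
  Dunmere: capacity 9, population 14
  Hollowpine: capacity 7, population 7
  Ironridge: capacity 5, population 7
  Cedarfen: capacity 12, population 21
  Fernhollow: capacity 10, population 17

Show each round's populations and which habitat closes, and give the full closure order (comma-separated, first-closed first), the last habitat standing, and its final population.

Closure order: Ashgrove, Cedarfen, Fernhollow, Dunmere, Hollowpine
Last habitat: Ironridge with 90 animals

Round 1: Ashgrove=24 Cedarfen=21 Dunmere=14 Fernhollow=17 Hollowpine=7 Ironridge=7 → close Ashgrove (overflow 17)
  24÷5 = 4 each, +1 to first 4
Round 2: Cedarfen=26 Dunmere=19 Fernhollow=22 Hollowpine=12 Ironridge=11 → close Cedarfen (overflow 14)
  26÷4 = 6 each, +1 to first 2
Round 3: Dunmere=26 Fernhollow=29 Hollowpine=18 Ironridge=17 → close Fernhollow (overflow 19)
  29÷3 = 9 each, +1 to first 2
Round 4: Dunmere=36 Hollowpine=28 Ironridge=26 → close Dunmere (overflow 27)
  36÷2 = 18 each, +1 to first 0
Round 5: Hollowpine=46 Ironridge=44 → close Hollowpine (overflow 39)
  46÷1 = 46 each, +1 to first 0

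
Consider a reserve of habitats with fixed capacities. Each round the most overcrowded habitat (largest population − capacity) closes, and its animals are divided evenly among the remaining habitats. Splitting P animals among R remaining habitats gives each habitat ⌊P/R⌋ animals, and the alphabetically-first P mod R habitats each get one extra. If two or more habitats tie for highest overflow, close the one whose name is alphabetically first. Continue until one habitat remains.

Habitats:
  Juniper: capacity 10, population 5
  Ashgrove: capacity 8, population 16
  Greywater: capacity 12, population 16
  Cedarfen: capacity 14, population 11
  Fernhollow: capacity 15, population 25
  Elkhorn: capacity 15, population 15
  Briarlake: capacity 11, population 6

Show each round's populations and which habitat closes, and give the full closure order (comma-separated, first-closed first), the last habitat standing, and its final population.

Round 1: Ashgrove=16 Briarlake=6 Cedarfen=11 Elkhorn=15 Fernhollow=25 Greywater=16 Juniper=5 → close Fernhollow (overflow 10)
  25÷6 = 4 each, +1 to first 1
Round 2: Ashgrove=21 Briarlake=10 Cedarfen=15 Elkhorn=19 Greywater=20 Juniper=9 → close Ashgrove (overflow 13)
  21÷5 = 4 each, +1 to first 1
Round 3: Briarlake=15 Cedarfen=19 Elkhorn=23 Greywater=24 Juniper=13 → close Greywater (overflow 12)
  24÷4 = 6 each, +1 to first 0
Round 4: Briarlake=21 Cedarfen=25 Elkhorn=29 Juniper=19 → close Elkhorn (overflow 14)
  29÷3 = 9 each, +1 to first 2
Round 5: Briarlake=31 Cedarfen=35 Juniper=28 → close Cedarfen (overflow 21)
  35÷2 = 17 each, +1 to first 1
Round 6: Briarlake=49 Juniper=45 → close Briarlake (overflow 38)
  49÷1 = 49 each, +1 to first 0

Closure order: Fernhollow, Ashgrove, Greywater, Elkhorn, Cedarfen, Briarlake
Last habitat: Juniper with 94 animals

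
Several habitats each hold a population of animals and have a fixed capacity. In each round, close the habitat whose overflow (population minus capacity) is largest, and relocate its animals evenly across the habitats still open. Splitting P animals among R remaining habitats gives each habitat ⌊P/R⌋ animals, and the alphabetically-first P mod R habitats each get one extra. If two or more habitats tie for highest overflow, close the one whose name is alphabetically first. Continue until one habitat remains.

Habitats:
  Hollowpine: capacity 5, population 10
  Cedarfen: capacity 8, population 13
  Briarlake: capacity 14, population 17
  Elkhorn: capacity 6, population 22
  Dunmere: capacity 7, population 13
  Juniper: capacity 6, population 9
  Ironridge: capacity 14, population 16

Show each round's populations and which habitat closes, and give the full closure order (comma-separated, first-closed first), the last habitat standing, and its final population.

Closure order: Elkhorn, Dunmere, Cedarfen, Briarlake, Hollowpine, Ironridge
Last habitat: Juniper with 100 animals

Round 1: Briarlake=17 Cedarfen=13 Dunmere=13 Elkhorn=22 Hollowpine=10 Ironridge=16 Juniper=9 → close Elkhorn (overflow 16)
  22÷6 = 3 each, +1 to first 4
Round 2: Briarlake=21 Cedarfen=17 Dunmere=17 Hollowpine=14 Ironridge=19 Juniper=12 → close Dunmere (overflow 10)
  17÷5 = 3 each, +1 to first 2
Round 3: Briarlake=25 Cedarfen=21 Hollowpine=17 Ironridge=22 Juniper=15 → close Cedarfen (overflow 13)
  21÷4 = 5 each, +1 to first 1
Round 4: Briarlake=31 Hollowpine=22 Ironridge=27 Juniper=20 → close Briarlake (overflow 17)
  31÷3 = 10 each, +1 to first 1
Round 5: Hollowpine=33 Ironridge=37 Juniper=30 → close Hollowpine (overflow 28)
  33÷2 = 16 each, +1 to first 1
Round 6: Ironridge=54 Juniper=46 → close Ironridge (overflow 40)
  54÷1 = 54 each, +1 to first 0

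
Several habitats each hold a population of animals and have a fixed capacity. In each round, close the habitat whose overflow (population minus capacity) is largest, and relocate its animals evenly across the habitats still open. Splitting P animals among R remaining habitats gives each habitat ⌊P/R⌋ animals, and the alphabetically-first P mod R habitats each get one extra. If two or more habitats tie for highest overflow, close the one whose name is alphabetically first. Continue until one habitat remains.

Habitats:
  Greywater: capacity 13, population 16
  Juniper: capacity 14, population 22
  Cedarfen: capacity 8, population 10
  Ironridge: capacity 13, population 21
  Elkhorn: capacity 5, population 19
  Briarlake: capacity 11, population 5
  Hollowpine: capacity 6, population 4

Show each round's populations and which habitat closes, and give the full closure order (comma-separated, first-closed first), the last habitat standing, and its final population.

Round 1: Briarlake=5 Cedarfen=10 Elkhorn=19 Greywater=16 Hollowpine=4 Ironridge=21 Juniper=22 → close Elkhorn (overflow 14)
  19÷6 = 3 each, +1 to first 1
Round 2: Briarlake=9 Cedarfen=13 Greywater=19 Hollowpine=7 Ironridge=24 Juniper=25 → close Ironridge (overflow 11)
  24÷5 = 4 each, +1 to first 4
Round 3: Briarlake=14 Cedarfen=18 Greywater=24 Hollowpine=12 Juniper=29 → close Juniper (overflow 15)
  29÷4 = 7 each, +1 to first 1
Round 4: Briarlake=22 Cedarfen=25 Greywater=31 Hollowpine=19 → close Greywater (overflow 18)
  31÷3 = 10 each, +1 to first 1
Round 5: Briarlake=33 Cedarfen=35 Hollowpine=29 → close Cedarfen (overflow 27)
  35÷2 = 17 each, +1 to first 1
Round 6: Briarlake=51 Hollowpine=46 → close Briarlake (overflow 40)
  51÷1 = 51 each, +1 to first 0

Closure order: Elkhorn, Ironridge, Juniper, Greywater, Cedarfen, Briarlake
Last habitat: Hollowpine with 97 animals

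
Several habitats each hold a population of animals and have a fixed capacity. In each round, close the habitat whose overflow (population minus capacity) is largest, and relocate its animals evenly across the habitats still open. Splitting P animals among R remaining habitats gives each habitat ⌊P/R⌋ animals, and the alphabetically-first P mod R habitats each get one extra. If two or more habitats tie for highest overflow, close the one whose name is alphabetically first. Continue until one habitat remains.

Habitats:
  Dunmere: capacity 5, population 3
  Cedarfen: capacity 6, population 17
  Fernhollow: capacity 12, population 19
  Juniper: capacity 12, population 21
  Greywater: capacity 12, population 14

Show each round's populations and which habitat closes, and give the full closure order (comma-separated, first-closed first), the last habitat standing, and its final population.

Round 1: Cedarfen=17 Dunmere=3 Fernhollow=19 Greywater=14 Juniper=21 → close Cedarfen (overflow 11)
  17÷4 = 4 each, +1 to first 1
Round 2: Dunmere=8 Fernhollow=23 Greywater=18 Juniper=25 → close Juniper (overflow 13)
  25÷3 = 8 each, +1 to first 1
Round 3: Dunmere=17 Fernhollow=31 Greywater=26 → close Fernhollow (overflow 19)
  31÷2 = 15 each, +1 to first 1
Round 4: Dunmere=33 Greywater=41 → close Greywater (overflow 29)
  41÷1 = 41 each, +1 to first 0

Closure order: Cedarfen, Juniper, Fernhollow, Greywater
Last habitat: Dunmere with 74 animals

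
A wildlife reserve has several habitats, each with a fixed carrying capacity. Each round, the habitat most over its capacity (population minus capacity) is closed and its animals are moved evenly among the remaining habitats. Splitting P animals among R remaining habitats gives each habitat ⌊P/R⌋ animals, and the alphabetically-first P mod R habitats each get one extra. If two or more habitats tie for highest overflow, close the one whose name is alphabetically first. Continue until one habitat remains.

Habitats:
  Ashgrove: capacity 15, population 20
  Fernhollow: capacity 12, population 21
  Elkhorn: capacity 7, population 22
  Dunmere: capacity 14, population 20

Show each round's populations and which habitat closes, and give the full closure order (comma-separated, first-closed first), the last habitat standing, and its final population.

Round 1: Ashgrove=20 Dunmere=20 Elkhorn=22 Fernhollow=21 → close Elkhorn (overflow 15)
  22÷3 = 7 each, +1 to first 1
Round 2: Ashgrove=28 Dunmere=27 Fernhollow=28 → close Fernhollow (overflow 16)
  28÷2 = 14 each, +1 to first 0
Round 3: Ashgrove=42 Dunmere=41 → close Ashgrove (overflow 27)
  42÷1 = 42 each, +1 to first 0

Closure order: Elkhorn, Fernhollow, Ashgrove
Last habitat: Dunmere with 83 animals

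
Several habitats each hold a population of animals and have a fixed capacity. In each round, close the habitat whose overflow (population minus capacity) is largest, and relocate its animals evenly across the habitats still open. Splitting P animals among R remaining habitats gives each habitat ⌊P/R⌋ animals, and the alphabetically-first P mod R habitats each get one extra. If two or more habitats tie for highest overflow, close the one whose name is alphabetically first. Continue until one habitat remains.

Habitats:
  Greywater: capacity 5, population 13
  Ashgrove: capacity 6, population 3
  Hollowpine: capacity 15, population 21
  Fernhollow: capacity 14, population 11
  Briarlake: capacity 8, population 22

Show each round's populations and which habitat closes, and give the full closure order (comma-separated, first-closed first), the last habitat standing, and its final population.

Round 1: Ashgrove=3 Briarlake=22 Fernhollow=11 Greywater=13 Hollowpine=21 → close Briarlake (overflow 14)
  22÷4 = 5 each, +1 to first 2
Round 2: Ashgrove=9 Fernhollow=17 Greywater=18 Hollowpine=26 → close Greywater (overflow 13)
  18÷3 = 6 each, +1 to first 0
Round 3: Ashgrove=15 Fernhollow=23 Hollowpine=32 → close Hollowpine (overflow 17)
  32÷2 = 16 each, +1 to first 0
Round 4: Ashgrove=31 Fernhollow=39 → close Ashgrove (overflow 25)
  31÷1 = 31 each, +1 to first 0

Closure order: Briarlake, Greywater, Hollowpine, Ashgrove
Last habitat: Fernhollow with 70 animals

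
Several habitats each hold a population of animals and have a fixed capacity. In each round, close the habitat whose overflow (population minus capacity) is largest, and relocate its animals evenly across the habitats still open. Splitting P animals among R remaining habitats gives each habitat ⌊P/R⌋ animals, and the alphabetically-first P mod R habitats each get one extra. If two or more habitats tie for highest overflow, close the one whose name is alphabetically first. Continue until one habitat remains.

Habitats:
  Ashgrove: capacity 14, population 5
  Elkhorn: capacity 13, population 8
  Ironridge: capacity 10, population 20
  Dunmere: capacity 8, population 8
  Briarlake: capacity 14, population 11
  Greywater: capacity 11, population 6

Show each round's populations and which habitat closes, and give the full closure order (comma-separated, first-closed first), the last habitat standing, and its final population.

Closure order: Ironridge, Dunmere, Briarlake, Elkhorn, Greywater
Last habitat: Ashgrove with 58 animals

Round 1: Ashgrove=5 Briarlake=11 Dunmere=8 Elkhorn=8 Greywater=6 Ironridge=20 → close Ironridge (overflow 10)
  20÷5 = 4 each, +1 to first 0
Round 2: Ashgrove=9 Briarlake=15 Dunmere=12 Elkhorn=12 Greywater=10 → close Dunmere (overflow 4)
  12÷4 = 3 each, +1 to first 0
Round 3: Ashgrove=12 Briarlake=18 Elkhorn=15 Greywater=13 → close Briarlake (overflow 4)
  18÷3 = 6 each, +1 to first 0
Round 4: Ashgrove=18 Elkhorn=21 Greywater=19 → close Elkhorn (overflow 8)
  21÷2 = 10 each, +1 to first 1
Round 5: Ashgrove=29 Greywater=29 → close Greywater (overflow 18)
  29÷1 = 29 each, +1 to first 0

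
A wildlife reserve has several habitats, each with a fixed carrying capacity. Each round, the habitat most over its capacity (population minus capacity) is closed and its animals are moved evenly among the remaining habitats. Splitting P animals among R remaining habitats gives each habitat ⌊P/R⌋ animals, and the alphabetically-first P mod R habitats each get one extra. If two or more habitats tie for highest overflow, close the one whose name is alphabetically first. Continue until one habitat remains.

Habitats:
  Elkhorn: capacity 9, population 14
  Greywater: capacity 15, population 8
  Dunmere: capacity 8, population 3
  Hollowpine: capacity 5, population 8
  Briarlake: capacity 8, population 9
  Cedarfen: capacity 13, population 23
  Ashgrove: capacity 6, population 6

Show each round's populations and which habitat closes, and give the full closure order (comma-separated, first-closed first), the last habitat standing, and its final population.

Round 1: Ashgrove=6 Briarlake=9 Cedarfen=23 Dunmere=3 Elkhorn=14 Greywater=8 Hollowpine=8 → close Cedarfen (overflow 10)
  23÷6 = 3 each, +1 to first 5
Round 2: Ashgrove=10 Briarlake=13 Dunmere=7 Elkhorn=18 Greywater=12 Hollowpine=11 → close Elkhorn (overflow 9)
  18÷5 = 3 each, +1 to first 3
Round 3: Ashgrove=14 Briarlake=17 Dunmere=11 Greywater=15 Hollowpine=14 → close Briarlake (overflow 9)
  17÷4 = 4 each, +1 to first 1
Round 4: Ashgrove=19 Dunmere=15 Greywater=19 Hollowpine=18 → close Ashgrove (overflow 13)
  19÷3 = 6 each, +1 to first 1
Round 5: Dunmere=22 Greywater=25 Hollowpine=24 → close Hollowpine (overflow 19)
  24÷2 = 12 each, +1 to first 0
Round 6: Dunmere=34 Greywater=37 → close Dunmere (overflow 26)
  34÷1 = 34 each, +1 to first 0

Closure order: Cedarfen, Elkhorn, Briarlake, Ashgrove, Hollowpine, Dunmere
Last habitat: Greywater with 71 animals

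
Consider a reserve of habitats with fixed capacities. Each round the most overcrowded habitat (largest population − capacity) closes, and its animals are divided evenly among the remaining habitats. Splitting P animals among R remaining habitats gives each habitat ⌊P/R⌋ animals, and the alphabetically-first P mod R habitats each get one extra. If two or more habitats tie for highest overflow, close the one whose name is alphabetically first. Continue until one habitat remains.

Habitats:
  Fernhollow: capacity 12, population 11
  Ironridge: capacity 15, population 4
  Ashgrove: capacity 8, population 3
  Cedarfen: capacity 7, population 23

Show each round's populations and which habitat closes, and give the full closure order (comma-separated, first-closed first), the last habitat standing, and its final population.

Closure order: Cedarfen, Fernhollow, Ashgrove
Last habitat: Ironridge with 41 animals

Round 1: Ashgrove=3 Cedarfen=23 Fernhollow=11 Ironridge=4 → close Cedarfen (overflow 16)
  23÷3 = 7 each, +1 to first 2
Round 2: Ashgrove=11 Fernhollow=19 Ironridge=11 → close Fernhollow (overflow 7)
  19÷2 = 9 each, +1 to first 1
Round 3: Ashgrove=21 Ironridge=20 → close Ashgrove (overflow 13)
  21÷1 = 21 each, +1 to first 0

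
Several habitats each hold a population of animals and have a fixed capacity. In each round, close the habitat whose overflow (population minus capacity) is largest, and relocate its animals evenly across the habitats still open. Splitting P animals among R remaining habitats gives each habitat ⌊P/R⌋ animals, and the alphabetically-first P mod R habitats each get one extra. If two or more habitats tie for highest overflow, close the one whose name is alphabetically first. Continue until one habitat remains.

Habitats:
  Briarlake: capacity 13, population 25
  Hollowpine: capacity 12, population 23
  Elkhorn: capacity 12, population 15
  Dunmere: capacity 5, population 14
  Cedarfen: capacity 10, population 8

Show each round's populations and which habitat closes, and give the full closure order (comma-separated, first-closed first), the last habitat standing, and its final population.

Round 1: Briarlake=25 Cedarfen=8 Dunmere=14 Elkhorn=15 Hollowpine=23 → close Briarlake (overflow 12)
  25÷4 = 6 each, +1 to first 1
Round 2: Cedarfen=15 Dunmere=20 Elkhorn=21 Hollowpine=29 → close Hollowpine (overflow 17)
  29÷3 = 9 each, +1 to first 2
Round 3: Cedarfen=25 Dunmere=30 Elkhorn=30 → close Dunmere (overflow 25)
  30÷2 = 15 each, +1 to first 0
Round 4: Cedarfen=40 Elkhorn=45 → close Elkhorn (overflow 33)
  45÷1 = 45 each, +1 to first 0

Closure order: Briarlake, Hollowpine, Dunmere, Elkhorn
Last habitat: Cedarfen with 85 animals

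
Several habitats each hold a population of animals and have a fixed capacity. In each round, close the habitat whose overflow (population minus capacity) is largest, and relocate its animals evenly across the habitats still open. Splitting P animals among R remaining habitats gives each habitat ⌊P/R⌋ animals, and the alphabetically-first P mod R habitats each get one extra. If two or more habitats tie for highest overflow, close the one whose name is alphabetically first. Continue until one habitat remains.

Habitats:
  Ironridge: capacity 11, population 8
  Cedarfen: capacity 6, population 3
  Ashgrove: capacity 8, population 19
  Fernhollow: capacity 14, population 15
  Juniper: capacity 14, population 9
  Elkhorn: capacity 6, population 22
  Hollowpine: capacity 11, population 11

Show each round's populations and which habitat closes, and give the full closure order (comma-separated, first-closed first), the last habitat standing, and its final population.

Round 1: Ashgrove=19 Cedarfen=3 Elkhorn=22 Fernhollow=15 Hollowpine=11 Ironridge=8 Juniper=9 → close Elkhorn (overflow 16)
  22÷6 = 3 each, +1 to first 4
Round 2: Ashgrove=23 Cedarfen=7 Fernhollow=19 Hollowpine=15 Ironridge=11 Juniper=12 → close Ashgrove (overflow 15)
  23÷5 = 4 each, +1 to first 3
Round 3: Cedarfen=12 Fernhollow=24 Hollowpine=20 Ironridge=15 Juniper=16 → close Fernhollow (overflow 10)
  24÷4 = 6 each, +1 to first 0
Round 4: Cedarfen=18 Hollowpine=26 Ironridge=21 Juniper=22 → close Hollowpine (overflow 15)
  26÷3 = 8 each, +1 to first 2
Round 5: Cedarfen=27 Ironridge=30 Juniper=30 → close Cedarfen (overflow 21)
  27÷2 = 13 each, +1 to first 1
Round 6: Ironridge=44 Juniper=43 → close Ironridge (overflow 33)
  44÷1 = 44 each, +1 to first 0

Closure order: Elkhorn, Ashgrove, Fernhollow, Hollowpine, Cedarfen, Ironridge
Last habitat: Juniper with 87 animals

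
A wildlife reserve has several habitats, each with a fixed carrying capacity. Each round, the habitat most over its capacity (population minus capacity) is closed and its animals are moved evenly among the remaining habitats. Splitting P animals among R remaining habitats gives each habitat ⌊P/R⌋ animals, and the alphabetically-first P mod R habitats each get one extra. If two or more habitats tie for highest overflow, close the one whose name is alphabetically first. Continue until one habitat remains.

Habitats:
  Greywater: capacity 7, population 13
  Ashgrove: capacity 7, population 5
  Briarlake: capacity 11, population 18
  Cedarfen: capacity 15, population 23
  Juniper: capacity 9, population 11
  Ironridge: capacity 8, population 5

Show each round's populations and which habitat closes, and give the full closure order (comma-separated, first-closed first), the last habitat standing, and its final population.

Round 1: Ashgrove=5 Briarlake=18 Cedarfen=23 Greywater=13 Ironridge=5 Juniper=11 → close Cedarfen (overflow 8)
  23÷5 = 4 each, +1 to first 3
Round 2: Ashgrove=10 Briarlake=23 Greywater=18 Ironridge=9 Juniper=15 → close Briarlake (overflow 12)
  23÷4 = 5 each, +1 to first 3
Round 3: Ashgrove=16 Greywater=24 Ironridge=15 Juniper=20 → close Greywater (overflow 17)
  24÷3 = 8 each, +1 to first 0
Round 4: Ashgrove=24 Ironridge=23 Juniper=28 → close Juniper (overflow 19)
  28÷2 = 14 each, +1 to first 0
Round 5: Ashgrove=38 Ironridge=37 → close Ashgrove (overflow 31)
  38÷1 = 38 each, +1 to first 0

Closure order: Cedarfen, Briarlake, Greywater, Juniper, Ashgrove
Last habitat: Ironridge with 75 animals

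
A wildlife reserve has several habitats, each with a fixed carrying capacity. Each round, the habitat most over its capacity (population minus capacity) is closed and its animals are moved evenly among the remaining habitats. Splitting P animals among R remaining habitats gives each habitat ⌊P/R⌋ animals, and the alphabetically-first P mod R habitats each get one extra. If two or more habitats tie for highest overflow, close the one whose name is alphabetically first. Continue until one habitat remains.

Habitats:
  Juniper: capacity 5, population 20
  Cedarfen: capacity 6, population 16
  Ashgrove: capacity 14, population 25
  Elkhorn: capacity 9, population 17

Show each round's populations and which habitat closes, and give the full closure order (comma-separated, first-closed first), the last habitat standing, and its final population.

Round 1: Ashgrove=25 Cedarfen=16 Elkhorn=17 Juniper=20 → close Juniper (overflow 15)
  20÷3 = 6 each, +1 to first 2
Round 2: Ashgrove=32 Cedarfen=23 Elkhorn=23 → close Ashgrove (overflow 18)
  32÷2 = 16 each, +1 to first 0
Round 3: Cedarfen=39 Elkhorn=39 → close Cedarfen (overflow 33)
  39÷1 = 39 each, +1 to first 0

Closure order: Juniper, Ashgrove, Cedarfen
Last habitat: Elkhorn with 78 animals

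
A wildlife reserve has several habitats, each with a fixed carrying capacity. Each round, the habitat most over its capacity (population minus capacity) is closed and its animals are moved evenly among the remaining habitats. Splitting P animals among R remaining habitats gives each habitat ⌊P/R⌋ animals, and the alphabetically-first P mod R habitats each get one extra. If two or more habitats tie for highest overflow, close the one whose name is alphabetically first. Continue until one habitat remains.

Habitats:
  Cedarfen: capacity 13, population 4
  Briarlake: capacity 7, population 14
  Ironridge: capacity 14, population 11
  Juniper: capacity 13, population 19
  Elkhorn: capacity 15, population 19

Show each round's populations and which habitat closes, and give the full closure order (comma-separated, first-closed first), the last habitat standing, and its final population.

Round 1: Briarlake=14 Cedarfen=4 Elkhorn=19 Ironridge=11 Juniper=19 → close Briarlake (overflow 7)
  14÷4 = 3 each, +1 to first 2
Round 2: Cedarfen=8 Elkhorn=23 Ironridge=14 Juniper=22 → close Juniper (overflow 9)
  22÷3 = 7 each, +1 to first 1
Round 3: Cedarfen=16 Elkhorn=30 Ironridge=21 → close Elkhorn (overflow 15)
  30÷2 = 15 each, +1 to first 0
Round 4: Cedarfen=31 Ironridge=36 → close Ironridge (overflow 22)
  36÷1 = 36 each, +1 to first 0

Closure order: Briarlake, Juniper, Elkhorn, Ironridge
Last habitat: Cedarfen with 67 animals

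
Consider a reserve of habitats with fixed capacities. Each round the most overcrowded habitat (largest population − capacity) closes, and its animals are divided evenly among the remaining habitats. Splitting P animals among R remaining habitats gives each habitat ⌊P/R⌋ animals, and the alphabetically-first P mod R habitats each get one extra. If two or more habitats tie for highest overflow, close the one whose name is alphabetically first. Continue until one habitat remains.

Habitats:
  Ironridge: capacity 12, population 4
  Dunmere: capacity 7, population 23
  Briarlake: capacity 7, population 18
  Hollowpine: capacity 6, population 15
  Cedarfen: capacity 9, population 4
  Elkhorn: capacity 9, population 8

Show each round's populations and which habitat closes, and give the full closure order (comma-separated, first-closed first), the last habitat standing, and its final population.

Round 1: Briarlake=18 Cedarfen=4 Dunmere=23 Elkhorn=8 Hollowpine=15 Ironridge=4 → close Dunmere (overflow 16)
  23÷5 = 4 each, +1 to first 3
Round 2: Briarlake=23 Cedarfen=9 Elkhorn=13 Hollowpine=19 Ironridge=8 → close Briarlake (overflow 16)
  23÷4 = 5 each, +1 to first 3
Round 3: Cedarfen=15 Elkhorn=19 Hollowpine=25 Ironridge=13 → close Hollowpine (overflow 19)
  25÷3 = 8 each, +1 to first 1
Round 4: Cedarfen=24 Elkhorn=27 Ironridge=21 → close Elkhorn (overflow 18)
  27÷2 = 13 each, +1 to first 1
Round 5: Cedarfen=38 Ironridge=34 → close Cedarfen (overflow 29)
  38÷1 = 38 each, +1 to first 0

Closure order: Dunmere, Briarlake, Hollowpine, Elkhorn, Cedarfen
Last habitat: Ironridge with 72 animals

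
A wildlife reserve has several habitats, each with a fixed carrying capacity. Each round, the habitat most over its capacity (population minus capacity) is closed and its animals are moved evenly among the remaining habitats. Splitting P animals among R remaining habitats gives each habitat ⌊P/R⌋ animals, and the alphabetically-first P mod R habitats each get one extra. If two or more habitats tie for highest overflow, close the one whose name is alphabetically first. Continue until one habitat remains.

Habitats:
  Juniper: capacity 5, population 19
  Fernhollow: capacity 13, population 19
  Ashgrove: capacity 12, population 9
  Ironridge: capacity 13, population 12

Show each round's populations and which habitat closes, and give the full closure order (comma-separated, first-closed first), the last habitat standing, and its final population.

Closure order: Juniper, Fernhollow, Ashgrove
Last habitat: Ironridge with 59 animals

Round 1: Ashgrove=9 Fernhollow=19 Ironridge=12 Juniper=19 → close Juniper (overflow 14)
  19÷3 = 6 each, +1 to first 1
Round 2: Ashgrove=16 Fernhollow=25 Ironridge=18 → close Fernhollow (overflow 12)
  25÷2 = 12 each, +1 to first 1
Round 3: Ashgrove=29 Ironridge=30 → close Ashgrove (overflow 17)
  29÷1 = 29 each, +1 to first 0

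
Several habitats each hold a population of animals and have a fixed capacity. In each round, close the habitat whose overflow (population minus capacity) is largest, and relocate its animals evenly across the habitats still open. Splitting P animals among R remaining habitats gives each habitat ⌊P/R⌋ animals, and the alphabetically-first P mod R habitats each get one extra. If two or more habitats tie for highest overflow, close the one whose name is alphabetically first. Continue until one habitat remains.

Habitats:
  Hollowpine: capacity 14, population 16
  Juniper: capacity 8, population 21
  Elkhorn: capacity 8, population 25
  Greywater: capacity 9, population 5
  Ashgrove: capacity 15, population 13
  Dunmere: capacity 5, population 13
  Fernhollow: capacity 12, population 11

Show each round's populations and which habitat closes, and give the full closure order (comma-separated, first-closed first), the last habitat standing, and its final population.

Round 1: Ashgrove=13 Dunmere=13 Elkhorn=25 Fernhollow=11 Greywater=5 Hollowpine=16 Juniper=21 → close Elkhorn (overflow 17)
  25÷6 = 4 each, +1 to first 1
Round 2: Ashgrove=18 Dunmere=17 Fernhollow=15 Greywater=9 Hollowpine=20 Juniper=25 → close Juniper (overflow 17)
  25÷5 = 5 each, +1 to first 0
Round 3: Ashgrove=23 Dunmere=22 Fernhollow=20 Greywater=14 Hollowpine=25 → close Dunmere (overflow 17)
  22÷4 = 5 each, +1 to first 2
Round 4: Ashgrove=29 Fernhollow=26 Greywater=19 Hollowpine=30 → close Hollowpine (overflow 16)
  30÷3 = 10 each, +1 to first 0
Round 5: Ashgrove=39 Fernhollow=36 Greywater=29 → close Ashgrove (overflow 24)
  39÷2 = 19 each, +1 to first 1
Round 6: Fernhollow=56 Greywater=48 → close Fernhollow (overflow 44)
  56÷1 = 56 each, +1 to first 0

Closure order: Elkhorn, Juniper, Dunmere, Hollowpine, Ashgrove, Fernhollow
Last habitat: Greywater with 104 animals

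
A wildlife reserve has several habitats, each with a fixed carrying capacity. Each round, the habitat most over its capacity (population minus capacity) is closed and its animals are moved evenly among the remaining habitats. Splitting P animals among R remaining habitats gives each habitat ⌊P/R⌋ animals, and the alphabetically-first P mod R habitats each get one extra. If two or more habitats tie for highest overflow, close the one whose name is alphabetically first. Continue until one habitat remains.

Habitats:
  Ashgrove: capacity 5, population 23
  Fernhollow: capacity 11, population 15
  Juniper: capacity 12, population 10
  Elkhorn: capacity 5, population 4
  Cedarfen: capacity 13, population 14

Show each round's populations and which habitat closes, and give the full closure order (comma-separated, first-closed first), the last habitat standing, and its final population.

Closure order: Ashgrove, Fernhollow, Cedarfen, Elkhorn
Last habitat: Juniper with 66 animals

Round 1: Ashgrove=23 Cedarfen=14 Elkhorn=4 Fernhollow=15 Juniper=10 → close Ashgrove (overflow 18)
  23÷4 = 5 each, +1 to first 3
Round 2: Cedarfen=20 Elkhorn=10 Fernhollow=21 Juniper=15 → close Fernhollow (overflow 10)
  21÷3 = 7 each, +1 to first 0
Round 3: Cedarfen=27 Elkhorn=17 Juniper=22 → close Cedarfen (overflow 14)
  27÷2 = 13 each, +1 to first 1
Round 4: Elkhorn=31 Juniper=35 → close Elkhorn (overflow 26)
  31÷1 = 31 each, +1 to first 0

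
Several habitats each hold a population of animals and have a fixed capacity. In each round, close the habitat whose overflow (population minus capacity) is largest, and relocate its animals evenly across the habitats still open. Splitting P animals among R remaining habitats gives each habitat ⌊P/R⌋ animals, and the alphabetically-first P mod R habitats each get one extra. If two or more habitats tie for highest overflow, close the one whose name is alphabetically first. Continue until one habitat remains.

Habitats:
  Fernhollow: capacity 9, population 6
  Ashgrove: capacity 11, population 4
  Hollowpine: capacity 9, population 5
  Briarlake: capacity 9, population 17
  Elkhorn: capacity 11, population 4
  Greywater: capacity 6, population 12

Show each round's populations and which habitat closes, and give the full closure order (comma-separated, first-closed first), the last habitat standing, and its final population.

Round 1: Ashgrove=4 Briarlake=17 Elkhorn=4 Fernhollow=6 Greywater=12 Hollowpine=5 → close Briarlake (overflow 8)
  17÷5 = 3 each, +1 to first 2
Round 2: Ashgrove=8 Elkhorn=8 Fernhollow=9 Greywater=15 Hollowpine=8 → close Greywater (overflow 9)
  15÷4 = 3 each, +1 to first 3
Round 3: Ashgrove=12 Elkhorn=12 Fernhollow=13 Hollowpine=11 → close Fernhollow (overflow 4)
  13÷3 = 4 each, +1 to first 1
Round 4: Ashgrove=17 Elkhorn=16 Hollowpine=15 → close Ashgrove (overflow 6)
  17÷2 = 8 each, +1 to first 1
Round 5: Elkhorn=25 Hollowpine=23 → close Elkhorn (overflow 14)
  25÷1 = 25 each, +1 to first 0

Closure order: Briarlake, Greywater, Fernhollow, Ashgrove, Elkhorn
Last habitat: Hollowpine with 48 animals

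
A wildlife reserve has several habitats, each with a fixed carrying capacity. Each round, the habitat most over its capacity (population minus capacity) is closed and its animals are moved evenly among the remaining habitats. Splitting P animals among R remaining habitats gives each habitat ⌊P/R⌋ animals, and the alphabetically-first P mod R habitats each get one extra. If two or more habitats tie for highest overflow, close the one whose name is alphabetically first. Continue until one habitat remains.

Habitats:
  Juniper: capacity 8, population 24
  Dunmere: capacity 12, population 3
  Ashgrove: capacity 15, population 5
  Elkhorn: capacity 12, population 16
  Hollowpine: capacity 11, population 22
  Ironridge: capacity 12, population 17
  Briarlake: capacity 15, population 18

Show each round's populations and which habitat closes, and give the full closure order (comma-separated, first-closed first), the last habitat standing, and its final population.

Closure order: Juniper, Hollowpine, Ironridge, Briarlake, Elkhorn, Ashgrove
Last habitat: Dunmere with 105 animals

Round 1: Ashgrove=5 Briarlake=18 Dunmere=3 Elkhorn=16 Hollowpine=22 Ironridge=17 Juniper=24 → close Juniper (overflow 16)
  24÷6 = 4 each, +1 to first 0
Round 2: Ashgrove=9 Briarlake=22 Dunmere=7 Elkhorn=20 Hollowpine=26 Ironridge=21 → close Hollowpine (overflow 15)
  26÷5 = 5 each, +1 to first 1
Round 3: Ashgrove=15 Briarlake=27 Dunmere=12 Elkhorn=25 Ironridge=26 → close Ironridge (overflow 14)
  26÷4 = 6 each, +1 to first 2
Round 4: Ashgrove=22 Briarlake=34 Dunmere=18 Elkhorn=31 → close Briarlake (overflow 19)
  34÷3 = 11 each, +1 to first 1
Round 5: Ashgrove=34 Dunmere=29 Elkhorn=42 → close Elkhorn (overflow 30)
  42÷2 = 21 each, +1 to first 0
Round 6: Ashgrove=55 Dunmere=50 → close Ashgrove (overflow 40)
  55÷1 = 55 each, +1 to first 0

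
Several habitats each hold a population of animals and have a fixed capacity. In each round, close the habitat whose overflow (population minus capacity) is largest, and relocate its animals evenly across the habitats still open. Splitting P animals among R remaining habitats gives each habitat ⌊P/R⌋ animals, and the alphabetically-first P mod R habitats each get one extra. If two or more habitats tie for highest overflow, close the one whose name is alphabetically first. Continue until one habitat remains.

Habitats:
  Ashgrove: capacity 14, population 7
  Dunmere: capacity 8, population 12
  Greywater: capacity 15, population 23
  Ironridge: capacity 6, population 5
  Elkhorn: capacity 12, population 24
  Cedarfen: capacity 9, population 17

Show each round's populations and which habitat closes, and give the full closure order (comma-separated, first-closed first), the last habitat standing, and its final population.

Closure order: Elkhorn, Cedarfen, Greywater, Dunmere, Ironridge
Last habitat: Ashgrove with 88 animals

Round 1: Ashgrove=7 Cedarfen=17 Dunmere=12 Elkhorn=24 Greywater=23 Ironridge=5 → close Elkhorn (overflow 12)
  24÷5 = 4 each, +1 to first 4
Round 2: Ashgrove=12 Cedarfen=22 Dunmere=17 Greywater=28 Ironridge=9 → close Cedarfen (overflow 13)
  22÷4 = 5 each, +1 to first 2
Round 3: Ashgrove=18 Dunmere=23 Greywater=33 Ironridge=14 → close Greywater (overflow 18)
  33÷3 = 11 each, +1 to first 0
Round 4: Ashgrove=29 Dunmere=34 Ironridge=25 → close Dunmere (overflow 26)
  34÷2 = 17 each, +1 to first 0
Round 5: Ashgrove=46 Ironridge=42 → close Ironridge (overflow 36)
  42÷1 = 42 each, +1 to first 0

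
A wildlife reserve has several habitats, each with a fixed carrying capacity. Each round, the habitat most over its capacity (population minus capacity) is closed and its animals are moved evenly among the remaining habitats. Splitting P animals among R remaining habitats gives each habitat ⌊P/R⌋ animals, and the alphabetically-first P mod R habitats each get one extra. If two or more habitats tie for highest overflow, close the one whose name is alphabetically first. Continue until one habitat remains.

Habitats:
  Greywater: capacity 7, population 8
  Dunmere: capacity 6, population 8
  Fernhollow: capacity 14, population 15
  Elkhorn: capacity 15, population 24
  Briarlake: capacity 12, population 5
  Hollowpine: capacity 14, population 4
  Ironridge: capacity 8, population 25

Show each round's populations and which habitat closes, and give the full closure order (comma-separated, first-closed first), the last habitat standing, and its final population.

Closure order: Ironridge, Elkhorn, Dunmere, Fernhollow, Greywater, Briarlake
Last habitat: Hollowpine with 89 animals

Round 1: Briarlake=5 Dunmere=8 Elkhorn=24 Fernhollow=15 Greywater=8 Hollowpine=4 Ironridge=25 → close Ironridge (overflow 17)
  25÷6 = 4 each, +1 to first 1
Round 2: Briarlake=10 Dunmere=12 Elkhorn=28 Fernhollow=19 Greywater=12 Hollowpine=8 → close Elkhorn (overflow 13)
  28÷5 = 5 each, +1 to first 3
Round 3: Briarlake=16 Dunmere=18 Fernhollow=25 Greywater=17 Hollowpine=13 → close Dunmere (overflow 12)
  18÷4 = 4 each, +1 to first 2
Round 4: Briarlake=21 Fernhollow=30 Greywater=21 Hollowpine=17 → close Fernhollow (overflow 16)
  30÷3 = 10 each, +1 to first 0
Round 5: Briarlake=31 Greywater=31 Hollowpine=27 → close Greywater (overflow 24)
  31÷2 = 15 each, +1 to first 1
Round 6: Briarlake=47 Hollowpine=42 → close Briarlake (overflow 35)
  47÷1 = 47 each, +1 to first 0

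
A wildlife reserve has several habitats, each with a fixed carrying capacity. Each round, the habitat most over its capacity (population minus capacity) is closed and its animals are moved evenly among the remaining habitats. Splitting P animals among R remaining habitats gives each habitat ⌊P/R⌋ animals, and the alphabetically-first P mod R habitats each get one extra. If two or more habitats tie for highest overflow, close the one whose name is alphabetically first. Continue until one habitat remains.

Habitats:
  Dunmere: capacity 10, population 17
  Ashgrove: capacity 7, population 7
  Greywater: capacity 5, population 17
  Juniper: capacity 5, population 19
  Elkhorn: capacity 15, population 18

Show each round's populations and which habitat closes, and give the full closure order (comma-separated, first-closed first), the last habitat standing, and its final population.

Round 1: Ashgrove=7 Dunmere=17 Elkhorn=18 Greywater=17 Juniper=19 → close Juniper (overflow 14)
  19÷4 = 4 each, +1 to first 3
Round 2: Ashgrove=12 Dunmere=22 Elkhorn=23 Greywater=21 → close Greywater (overflow 16)
  21÷3 = 7 each, +1 to first 0
Round 3: Ashgrove=19 Dunmere=29 Elkhorn=30 → close Dunmere (overflow 19)
  29÷2 = 14 each, +1 to first 1
Round 4: Ashgrove=34 Elkhorn=44 → close Elkhorn (overflow 29)
  44÷1 = 44 each, +1 to first 0

Closure order: Juniper, Greywater, Dunmere, Elkhorn
Last habitat: Ashgrove with 78 animals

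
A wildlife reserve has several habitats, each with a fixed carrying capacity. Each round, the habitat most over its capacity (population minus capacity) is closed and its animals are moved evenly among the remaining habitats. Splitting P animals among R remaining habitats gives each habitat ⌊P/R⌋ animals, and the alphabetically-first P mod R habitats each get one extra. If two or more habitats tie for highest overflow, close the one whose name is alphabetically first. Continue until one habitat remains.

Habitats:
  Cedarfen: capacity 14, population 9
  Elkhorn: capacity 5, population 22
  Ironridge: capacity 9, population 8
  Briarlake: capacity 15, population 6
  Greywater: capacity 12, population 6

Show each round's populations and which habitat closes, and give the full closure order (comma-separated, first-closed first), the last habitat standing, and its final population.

Round 1: Briarlake=6 Cedarfen=9 Elkhorn=22 Greywater=6 Ironridge=8 → close Elkhorn (overflow 17)
  22÷4 = 5 each, +1 to first 2
Round 2: Briarlake=12 Cedarfen=15 Greywater=11 Ironridge=13 → close Ironridge (overflow 4)
  13÷3 = 4 each, +1 to first 1
Round 3: Briarlake=17 Cedarfen=19 Greywater=15 → close Cedarfen (overflow 5)
  19÷2 = 9 each, +1 to first 1
Round 4: Briarlake=27 Greywater=24 → close Briarlake (overflow 12)
  27÷1 = 27 each, +1 to first 0

Closure order: Elkhorn, Ironridge, Cedarfen, Briarlake
Last habitat: Greywater with 51 animals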